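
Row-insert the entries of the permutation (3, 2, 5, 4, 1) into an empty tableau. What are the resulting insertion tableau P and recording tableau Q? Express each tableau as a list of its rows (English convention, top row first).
Insert each entry of the permutation into P by Schensted row insertion, recording in Q the position of each new cell.

Insert 3: appended to row 1. P = [[3]].
Insert 2: 2 bumps 3 from row 1; 3 starts row 2. P = [[2], [3]].
Insert 5: appended to row 1. P = [[2, 5], [3]].
Insert 4: 4 bumps 5 from row 1; 5 appends to row 2. P = [[2, 4], [3, 5]].
Insert 1: 1 bumps 2 from row 1; 2 bumps 3 from row 2; 3 starts row 3. P = [[1, 4], [2, 5], [3]].

So P = [[1, 4], [2, 5], [3]], Q = [[1, 3], [2, 4], [5]].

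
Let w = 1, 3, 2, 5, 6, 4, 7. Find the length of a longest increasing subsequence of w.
5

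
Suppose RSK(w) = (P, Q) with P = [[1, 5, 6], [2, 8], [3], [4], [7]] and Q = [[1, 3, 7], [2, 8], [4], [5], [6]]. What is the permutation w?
Reverse RSK: for i = n, n-1, ..., 1, locate i in Q, remove the corresponding corner cell from P, and reverse-bump its entry up through P; the value ejected from row 1 is w(i).

So w = 7 4 5 3 2 1 8 6.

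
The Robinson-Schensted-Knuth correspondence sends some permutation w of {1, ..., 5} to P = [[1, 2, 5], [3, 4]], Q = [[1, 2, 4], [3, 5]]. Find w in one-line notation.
3 4 1 5 2

Reverse RSK: for i = n, n-1, ..., 1, locate i in Q, remove the corresponding corner cell from P, and reverse-bump its entry up through P; the value ejected from row 1 is w(i).

So w = 3 4 1 5 2.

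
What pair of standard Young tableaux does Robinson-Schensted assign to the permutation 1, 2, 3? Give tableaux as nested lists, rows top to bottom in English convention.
P = [[1, 2, 3]], Q = [[1, 2, 3]]

Insert each entry of the permutation into P by Schensted row insertion, recording in Q the position of each new cell.

After inserting 1: P = [[1]].
After inserting 2: P = [[1, 2]].
After inserting 3: P = [[1, 2, 3]].

So P = [[1, 2, 3]], Q = [[1, 2, 3]].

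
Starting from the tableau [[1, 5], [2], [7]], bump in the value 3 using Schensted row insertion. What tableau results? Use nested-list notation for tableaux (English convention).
In row 1, 3 replaces 5 (the leftmost entry greater than 3); 5 is bumped to row 2. 5 is appended to row 2. The new tableau is [[1, 3], [2, 5], [7]].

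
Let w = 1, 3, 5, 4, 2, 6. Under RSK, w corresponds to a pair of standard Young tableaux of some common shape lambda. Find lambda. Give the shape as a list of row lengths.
Row-insert each entry into an empty tableau.

After inserting 1: P = [[1]].
After inserting 3: P = [[1, 3]].
After inserting 5: P = [[1, 3, 5]].
After inserting 4: P = [[1, 3, 4], [5]].
After inserting 2: P = [[1, 2, 4], [3], [5]].
After inserting 6: P = [[1, 2, 4, 6], [3], [5]].

The final insertion tableau P = [[1, 2, 4, 6], [3], [5]] has shape [4, 1, 1].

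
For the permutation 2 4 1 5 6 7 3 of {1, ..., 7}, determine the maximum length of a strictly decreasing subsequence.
2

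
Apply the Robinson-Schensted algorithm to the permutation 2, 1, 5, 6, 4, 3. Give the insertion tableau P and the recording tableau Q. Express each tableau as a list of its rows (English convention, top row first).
Insert each entry of the permutation into P by Schensted row insertion, recording in Q the position of each new cell.

Insert 2: appended to row 1. P = [[2]], Q = [[1]].
Insert 1: 1 bumps 2 from row 1; 2 starts row 2. P = [[1], [2]], Q = [[1], [2]].
Insert 5: appended to row 1. P = [[1, 5], [2]], Q = [[1, 3], [2]].
Insert 6: appended to row 1. P = [[1, 5, 6], [2]], Q = [[1, 3, 4], [2]].
Insert 4: 4 bumps 5 from row 1; 5 appends to row 2. P = [[1, 4, 6], [2, 5]], Q = [[1, 3, 4], [2, 5]].
Insert 3: 3 bumps 4 from row 1; 4 bumps 5 from row 2; 5 starts row 3. P = [[1, 3, 6], [2, 4], [5]], Q = [[1, 3, 4], [2, 5], [6]].

So P = [[1, 3, 6], [2, 4], [5]], Q = [[1, 3, 4], [2, 5], [6]].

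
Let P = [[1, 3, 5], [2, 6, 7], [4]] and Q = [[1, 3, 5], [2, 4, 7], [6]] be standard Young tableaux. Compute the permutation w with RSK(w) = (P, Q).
4 2 6 3 7 1 5

Reverse the RSK construction: for i from n down to 1, find the cell of Q containing i, remove the entry at that cell from P, and reverse-bump it up through P; the value ejected from row 1 is w(i).

Step i=7: Q has 7 at row 2, column 3; remove 7 from row 2 of P and reverse-bump: 7 enters row 1 and ejects 5. So w(7) = 5. P is now [[1, 3, 7], [2, 6], [4]].
Step i=6: Q has 6 at row 3, column 1; remove 4 from row 3 of P and reverse-bump: 4 enters row 2 and ejects 2; 2 enters row 1 and ejects 1. So w(6) = 1. P is now [[2, 3, 7], [4, 6]].
Step i=5: Q has 5 at row 1, column 3; remove that cell from P, ejecting 7. So w(5) = 7. P is now [[2, 3], [4, 6]].
Step i=4: Q has 4 at row 2, column 2; remove 6 from row 2 of P and reverse-bump: 6 enters row 1 and ejects 3. So w(4) = 3. P is now [[2, 6], [4]].
Step i=3: Q has 3 at row 1, column 2; remove that cell from P, ejecting 6. So w(3) = 6. P is now [[2], [4]].
Step i=2: Q has 2 at row 2, column 1; remove 4 from row 2 of P and reverse-bump: 4 enters row 1 and ejects 2. So w(2) = 2. P is now [[4]].
Step i=1: Q has 1 at row 1, column 1; remove that cell from P, ejecting 4. So w(1) = 4. P is now [].

So w = 4 2 6 3 7 1 5.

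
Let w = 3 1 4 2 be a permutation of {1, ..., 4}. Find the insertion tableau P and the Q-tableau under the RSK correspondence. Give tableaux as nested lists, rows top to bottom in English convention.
Insert each entry of the permutation into P by Schensted row insertion, recording in Q the position of each new cell.

After inserting 3: P = [[3]].
After inserting 1: P = [[1], [3]].
After inserting 4: P = [[1, 4], [3]].
After inserting 2: P = [[1, 2], [3, 4]].

So P = [[1, 2], [3, 4]], Q = [[1, 3], [2, 4]].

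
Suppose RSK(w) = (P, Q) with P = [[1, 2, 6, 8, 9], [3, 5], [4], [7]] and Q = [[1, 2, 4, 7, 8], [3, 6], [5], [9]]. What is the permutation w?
4 7 5 6 1 3 8 9 2

Reverse the RSK construction: for i from n down to 1, find the cell of Q containing i, remove the entry at that cell from P, and reverse-bump it up through P; the value ejected from row 1 is w(i).

Step i=9: Q has 9 at row 4, column 1; remove 7 from row 4 of P and reverse-bump: 7 enters row 3 and ejects 4; 4 enters row 2 and ejects 3; 3 enters row 1 and ejects 2. So w(9) = 2. P is now [[1, 3, 6, 8, 9], [4, 5], [7]].
Step i=8: Q has 8 at row 1, column 5; remove that cell from P, ejecting 9. So w(8) = 9. P is now [[1, 3, 6, 8], [4, 5], [7]].
Step i=7: Q has 7 at row 1, column 4; remove that cell from P, ejecting 8. So w(7) = 8. P is now [[1, 3, 6], [4, 5], [7]].
Step i=6: Q has 6 at row 2, column 2; remove 5 from row 2 of P and reverse-bump: 5 enters row 1 and ejects 3. So w(6) = 3. P is now [[1, 5, 6], [4], [7]].
Step i=5: Q has 5 at row 3, column 1; remove 7 from row 3 of P and reverse-bump: 7 enters row 2 and ejects 4; 4 enters row 1 and ejects 1. So w(5) = 1. P is now [[4, 5, 6], [7]].
Step i=4: Q has 4 at row 1, column 3; remove that cell from P, ejecting 6. So w(4) = 6. P is now [[4, 5], [7]].
Step i=3: Q has 3 at row 2, column 1; remove 7 from row 2 of P and reverse-bump: 7 enters row 1 and ejects 5. So w(3) = 5. P is now [[4, 7]].
Step i=2: Q has 2 at row 1, column 2; remove that cell from P, ejecting 7. So w(2) = 7. P is now [[4]].
Step i=1: Q has 1 at row 1, column 1; remove that cell from P, ejecting 4. So w(1) = 4. P is now [].

So w = 4 7 5 6 1 3 8 9 2.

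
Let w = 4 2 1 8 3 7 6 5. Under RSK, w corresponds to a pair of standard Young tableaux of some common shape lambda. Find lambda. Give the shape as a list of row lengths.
Row-insert each entry into an empty tableau.

After inserting 4: P = [[4]].
After inserting 2: P = [[2], [4]].
After inserting 1: P = [[1], [2], [4]].
After inserting 8: P = [[1, 8], [2], [4]].
After inserting 3: P = [[1, 3], [2, 8], [4]].
After inserting 7: P = [[1, 3, 7], [2, 8], [4]].
After inserting 6: P = [[1, 3, 6], [2, 7], [4, 8]].
After inserting 5: P = [[1, 3, 5], [2, 6], [4, 7], [8]].

The final insertion tableau P = [[1, 3, 5], [2, 6], [4, 7], [8]] has shape [3, 2, 2, 1].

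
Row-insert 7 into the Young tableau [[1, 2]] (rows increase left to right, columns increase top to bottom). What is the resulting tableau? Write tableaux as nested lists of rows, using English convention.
[[1, 2, 7]]

7 is larger than every entry of row 1, so it is appended to row 1. The new tableau is [[1, 2, 7]].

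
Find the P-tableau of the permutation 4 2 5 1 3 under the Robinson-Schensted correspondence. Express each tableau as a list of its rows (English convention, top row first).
P = [[1, 3], [2, 5], [4]]

Insert 4: appended to row 1. P = [[4]].
Insert 2: 2 bumps 4 from row 1; 4 starts row 2. P = [[2], [4]].
Insert 5: appended to row 1. P = [[2, 5], [4]].
Insert 1: 1 bumps 2 from row 1; 2 bumps 4 from row 2; 4 starts row 3. P = [[1, 5], [2], [4]].
Insert 3: 3 bumps 5 from row 1; 5 appends to row 2. P = [[1, 3], [2, 5], [4]].

So P = [[1, 3], [2, 5], [4]].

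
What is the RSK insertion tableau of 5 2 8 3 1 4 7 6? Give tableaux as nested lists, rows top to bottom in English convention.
Insert 5: appended to row 1. P = [[5]].
Insert 2: 2 bumps 5 from row 1; 5 starts row 2. P = [[2], [5]].
Insert 8: appended to row 1. P = [[2, 8], [5]].
Insert 3: 3 bumps 8 from row 1; 8 appends to row 2. P = [[2, 3], [5, 8]].
Insert 1: 1 bumps 2 from row 1; 2 bumps 5 from row 2; 5 starts row 3. P = [[1, 3], [2, 8], [5]].
Insert 4: appended to row 1. P = [[1, 3, 4], [2, 8], [5]].
Insert 7: appended to row 1. P = [[1, 3, 4, 7], [2, 8], [5]].
Insert 6: 6 bumps 7 from row 1; 7 bumps 8 from row 2; 8 appends to row 3. P = [[1, 3, 4, 6], [2, 7], [5, 8]].

So P = [[1, 3, 4, 6], [2, 7], [5, 8]].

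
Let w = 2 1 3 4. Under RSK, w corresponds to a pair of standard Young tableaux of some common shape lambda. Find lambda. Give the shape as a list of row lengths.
[3, 1]

RSK row insertion gives P = [[1, 3, 4], [2]], which has shape [3, 1].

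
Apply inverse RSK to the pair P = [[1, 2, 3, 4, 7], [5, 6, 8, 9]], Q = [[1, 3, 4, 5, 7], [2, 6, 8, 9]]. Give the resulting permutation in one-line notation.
5 1 2 6 8 3 9 4 7

Reverse the RSK construction: for i from n down to 1, find the cell of Q containing i, remove the entry at that cell from P, and reverse-bump it up through P; the value ejected from row 1 is w(i).

Step i=9: Q has 9 at row 2, column 4; remove 9 from row 2 of P and reverse-bump: 9 enters row 1 and ejects 7. So w(9) = 7. P is now [[1, 2, 3, 4, 9], [5, 6, 8]].
Step i=8: Q has 8 at row 2, column 3; remove 8 from row 2 of P and reverse-bump: 8 enters row 1 and ejects 4. So w(8) = 4. P is now [[1, 2, 3, 8, 9], [5, 6]].
Step i=7: Q has 7 at row 1, column 5; remove that cell from P, ejecting 9. So w(7) = 9. P is now [[1, 2, 3, 8], [5, 6]].
Step i=6: Q has 6 at row 2, column 2; remove 6 from row 2 of P and reverse-bump: 6 enters row 1 and ejects 3. So w(6) = 3. P is now [[1, 2, 6, 8], [5]].
Step i=5: Q has 5 at row 1, column 4; remove that cell from P, ejecting 8. So w(5) = 8. P is now [[1, 2, 6], [5]].
Step i=4: Q has 4 at row 1, column 3; remove that cell from P, ejecting 6. So w(4) = 6. P is now [[1, 2], [5]].
Step i=3: Q has 3 at row 1, column 2; remove that cell from P, ejecting 2. So w(3) = 2. P is now [[1], [5]].
Step i=2: Q has 2 at row 2, column 1; remove 5 from row 2 of P and reverse-bump: 5 enters row 1 and ejects 1. So w(2) = 1. P is now [[5]].
Step i=1: Q has 1 at row 1, column 1; remove that cell from P, ejecting 5. So w(1) = 5. P is now [].

So w = 5 1 2 6 8 3 9 4 7.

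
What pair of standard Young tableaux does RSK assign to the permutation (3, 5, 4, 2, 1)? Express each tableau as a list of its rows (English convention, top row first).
P = [[1, 4], [2], [3], [5]], Q = [[1, 2], [3], [4], [5]]

Insert each entry of the permutation into P by Schensted row insertion, recording in Q the position of each new cell.

Insert 3: appended to row 1. P = [[3]].
Insert 5: appended to row 1. P = [[3, 5]].
Insert 4: 4 bumps 5 from row 1; 5 starts row 2. P = [[3, 4], [5]].
Insert 2: 2 bumps 3 from row 1; 3 bumps 5 from row 2; 5 starts row 3. P = [[2, 4], [3], [5]].
Insert 1: 1 bumps 2 from row 1; 2 bumps 3 from row 2; 3 bumps 5 from row 3; 5 starts row 4. P = [[1, 4], [2], [3], [5]].

So P = [[1, 4], [2], [3], [5]], Q = [[1, 2], [3], [4], [5]].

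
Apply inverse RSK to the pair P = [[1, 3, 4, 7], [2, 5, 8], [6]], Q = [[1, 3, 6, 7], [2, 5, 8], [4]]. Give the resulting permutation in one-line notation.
Reverse the RSK construction: for i from n down to 1, find the cell of Q containing i, remove the entry at that cell from P, and reverse-bump it up through P; the value ejected from row 1 is w(i).

Step i=8: Q has 8 at row 2, column 3; remove 8 from row 2 of P and reverse-bump: 8 enters row 1 and ejects 7. So w(8) = 7. P is now [[1, 3, 4, 8], [2, 5], [6]].
Step i=7: Q has 7 at row 1, column 4; remove that cell from P, ejecting 8. So w(7) = 8. P is now [[1, 3, 4], [2, 5], [6]].
Step i=6: Q has 6 at row 1, column 3; remove that cell from P, ejecting 4. So w(6) = 4. P is now [[1, 3], [2, 5], [6]].
Step i=5: Q has 5 at row 2, column 2; remove 5 from row 2 of P and reverse-bump: 5 enters row 1 and ejects 3. So w(5) = 3. P is now [[1, 5], [2], [6]].
Step i=4: Q has 4 at row 3, column 1; remove 6 from row 3 of P and reverse-bump: 6 enters row 2 and ejects 2; 2 enters row 1 and ejects 1. So w(4) = 1. P is now [[2, 5], [6]].
Step i=3: Q has 3 at row 1, column 2; remove that cell from P, ejecting 5. So w(3) = 5. P is now [[2], [6]].
Step i=2: Q has 2 at row 2, column 1; remove 6 from row 2 of P and reverse-bump: 6 enters row 1 and ejects 2. So w(2) = 2. P is now [[6]].
Step i=1: Q has 1 at row 1, column 1; remove that cell from P, ejecting 6. So w(1) = 6. P is now [].

So w = 6 2 5 1 3 4 8 7.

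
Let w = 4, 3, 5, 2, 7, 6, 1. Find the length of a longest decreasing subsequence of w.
4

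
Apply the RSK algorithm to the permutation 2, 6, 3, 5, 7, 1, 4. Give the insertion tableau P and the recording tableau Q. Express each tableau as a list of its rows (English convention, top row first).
P = [[1, 3, 4, 7], [2, 5], [6]], Q = [[1, 2, 4, 5], [3, 7], [6]]

Insert each entry of the permutation into P by Schensted row insertion, recording in Q the position of each new cell.

After inserting 2: P = [[2]].
After inserting 6: P = [[2, 6]].
After inserting 3: P = [[2, 3], [6]].
After inserting 5: P = [[2, 3, 5], [6]].
After inserting 7: P = [[2, 3, 5, 7], [6]].
After inserting 1: P = [[1, 3, 5, 7], [2], [6]].
After inserting 4: P = [[1, 3, 4, 7], [2, 5], [6]].

So P = [[1, 3, 4, 7], [2, 5], [6]], Q = [[1, 2, 4, 5], [3, 7], [6]].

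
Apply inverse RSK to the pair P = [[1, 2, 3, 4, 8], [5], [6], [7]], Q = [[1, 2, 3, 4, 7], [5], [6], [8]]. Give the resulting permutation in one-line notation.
Reverse the RSK construction: for i from n down to 1, find the cell of Q containing i, remove the entry at that cell from P, and reverse-bump it up through P; the value ejected from row 1 is w(i).

Step i=8: Q has 8 at row 4, column 1; remove 7 from row 4 of P and reverse-bump: 7 enters row 3 and ejects 6; 6 enters row 2 and ejects 5; 5 enters row 1 and ejects 4. So w(8) = 4. P is now [[1, 2, 3, 5, 8], [6], [7]].
Step i=7: Q has 7 at row 1, column 5; remove that cell from P, ejecting 8. So w(7) = 8. P is now [[1, 2, 3, 5], [6], [7]].
Step i=6: Q has 6 at row 3, column 1; remove 7 from row 3 of P and reverse-bump: 7 enters row 2 and ejects 6; 6 enters row 1 and ejects 5. So w(6) = 5. P is now [[1, 2, 3, 6], [7]].
Step i=5: Q has 5 at row 2, column 1; remove 7 from row 2 of P and reverse-bump: 7 enters row 1 and ejects 6. So w(5) = 6. P is now [[1, 2, 3, 7]].
Step i=4: Q has 4 at row 1, column 4; remove that cell from P, ejecting 7. So w(4) = 7. P is now [[1, 2, 3]].
Step i=3: Q has 3 at row 1, column 3; remove that cell from P, ejecting 3. So w(3) = 3. P is now [[1, 2]].
Step i=2: Q has 2 at row 1, column 2; remove that cell from P, ejecting 2. So w(2) = 2. P is now [[1]].
Step i=1: Q has 1 at row 1, column 1; remove that cell from P, ejecting 1. So w(1) = 1. P is now [].

So w = 1 2 3 7 6 5 8 4.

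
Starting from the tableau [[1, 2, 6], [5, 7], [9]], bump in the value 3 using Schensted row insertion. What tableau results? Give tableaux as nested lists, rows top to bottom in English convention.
In row 1, 3 replaces 6 (the leftmost entry greater than 3); 6 is bumped to row 2. In row 2, 6 replaces 7 (the leftmost entry greater than 6); 7 is bumped to row 3. In row 3, 7 replaces 9 (the leftmost entry greater than 7); 9 is bumped to row 4. 9 starts a new row 4. The new tableau is [[1, 2, 3], [5, 6], [7], [9]].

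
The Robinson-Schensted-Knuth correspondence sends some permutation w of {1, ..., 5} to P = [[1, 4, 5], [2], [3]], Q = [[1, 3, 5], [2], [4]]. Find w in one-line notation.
Reverse the RSK construction: for i from n down to 1, find the cell of Q containing i, remove the entry at that cell from P, and reverse-bump it up through P; the value ejected from row 1 is w(i).

Step i=5: Q has 5 at row 1, column 3; remove that cell from P, ejecting 5. So w(5) = 5. P is now [[1, 4], [2], [3]].
Step i=4: Q has 4 at row 3, column 1; remove 3 from row 3 of P and reverse-bump: 3 enters row 2 and ejects 2; 2 enters row 1 and ejects 1. So w(4) = 1. P is now [[2, 4], [3]].
Step i=3: Q has 3 at row 1, column 2; remove that cell from P, ejecting 4. So w(3) = 4. P is now [[2], [3]].
Step i=2: Q has 2 at row 2, column 1; remove 3 from row 2 of P and reverse-bump: 3 enters row 1 and ejects 2. So w(2) = 2. P is now [[3]].
Step i=1: Q has 1 at row 1, column 1; remove that cell from P, ejecting 3. So w(1) = 3. P is now [].

So w = 3 2 4 1 5.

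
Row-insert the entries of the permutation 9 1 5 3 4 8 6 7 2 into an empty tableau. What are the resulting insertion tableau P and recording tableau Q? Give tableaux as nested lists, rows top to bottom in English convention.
Insert each entry of the permutation into P by Schensted row insertion, recording in Q the position of each new cell.

Insert 9: appended to row 1. P = [[9]].
Insert 1: 1 bumps 9 from row 1; 9 starts row 2. P = [[1], [9]].
Insert 5: appended to row 1. P = [[1, 5], [9]].
Insert 3: 3 bumps 5 from row 1; 5 bumps 9 from row 2; 9 starts row 3. P = [[1, 3], [5], [9]].
Insert 4: appended to row 1. P = [[1, 3, 4], [5], [9]].
Insert 8: appended to row 1. P = [[1, 3, 4, 8], [5], [9]].
Insert 6: 6 bumps 8 from row 1; 8 appends to row 2. P = [[1, 3, 4, 6], [5, 8], [9]].
Insert 7: appended to row 1. P = [[1, 3, 4, 6, 7], [5, 8], [9]].
Insert 2: 2 bumps 3 from row 1; 3 bumps 5 from row 2; 5 bumps 9 from row 3; 9 starts row 4. P = [[1, 2, 4, 6, 7], [3, 8], [5], [9]].

So P = [[1, 2, 4, 6, 7], [3, 8], [5], [9]], Q = [[1, 3, 5, 6, 8], [2, 7], [4], [9]].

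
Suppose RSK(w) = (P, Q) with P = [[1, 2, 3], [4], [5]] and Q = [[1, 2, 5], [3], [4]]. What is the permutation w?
1 5 4 2 3

Reverse the RSK construction: for i from n down to 1, find the cell of Q containing i, remove the entry at that cell from P, and reverse-bump it up through P; the value ejected from row 1 is w(i).

Step i=5: Q has 5 at row 1, column 3; remove that cell from P, ejecting 3. So w(5) = 3. P is now [[1, 2], [4], [5]].
Step i=4: Q has 4 at row 3, column 1; remove 5 from row 3 of P and reverse-bump: 5 enters row 2 and ejects 4; 4 enters row 1 and ejects 2. So w(4) = 2. P is now [[1, 4], [5]].
Step i=3: Q has 3 at row 2, column 1; remove 5 from row 2 of P and reverse-bump: 5 enters row 1 and ejects 4. So w(3) = 4. P is now [[1, 5]].
Step i=2: Q has 2 at row 1, column 2; remove that cell from P, ejecting 5. So w(2) = 5. P is now [[1]].
Step i=1: Q has 1 at row 1, column 1; remove that cell from P, ejecting 1. So w(1) = 1. P is now [].

So w = 1 5 4 2 3.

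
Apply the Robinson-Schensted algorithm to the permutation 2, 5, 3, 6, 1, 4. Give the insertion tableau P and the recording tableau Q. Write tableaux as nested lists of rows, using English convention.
Insert each entry of the permutation into P by Schensted row insertion, recording in Q the position of each new cell.

Insert 2: appended to row 1. P = [[2]].
Insert 5: appended to row 1. P = [[2, 5]].
Insert 3: 3 bumps 5 from row 1; 5 starts row 2. P = [[2, 3], [5]].
Insert 6: appended to row 1. P = [[2, 3, 6], [5]].
Insert 1: 1 bumps 2 from row 1; 2 bumps 5 from row 2; 5 starts row 3. P = [[1, 3, 6], [2], [5]].
Insert 4: 4 bumps 6 from row 1; 6 appends to row 2. P = [[1, 3, 4], [2, 6], [5]].

So P = [[1, 3, 4], [2, 6], [5]], Q = [[1, 2, 4], [3, 6], [5]].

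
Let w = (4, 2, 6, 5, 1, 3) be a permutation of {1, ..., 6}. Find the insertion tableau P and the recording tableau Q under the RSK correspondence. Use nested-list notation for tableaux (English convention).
Insert each entry of the permutation into P by Schensted row insertion, recording in Q the position of each new cell.

Insert 4: appended to row 1. P = [[4]].
Insert 2: 2 bumps 4 from row 1; 4 starts row 2. P = [[2], [4]].
Insert 6: appended to row 1. P = [[2, 6], [4]].
Insert 5: 5 bumps 6 from row 1; 6 appends to row 2. P = [[2, 5], [4, 6]].
Insert 1: 1 bumps 2 from row 1; 2 bumps 4 from row 2; 4 starts row 3. P = [[1, 5], [2, 6], [4]].
Insert 3: 3 bumps 5 from row 1; 5 bumps 6 from row 2; 6 appends to row 3. P = [[1, 3], [2, 5], [4, 6]].

So P = [[1, 3], [2, 5], [4, 6]], Q = [[1, 3], [2, 4], [5, 6]].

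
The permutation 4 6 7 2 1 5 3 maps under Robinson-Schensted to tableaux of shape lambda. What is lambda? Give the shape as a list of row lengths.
Row-insert each entry into an empty tableau.

After inserting 4: P = [[4]].
After inserting 6: P = [[4, 6]].
After inserting 7: P = [[4, 6, 7]].
After inserting 2: P = [[2, 6, 7], [4]].
After inserting 1: P = [[1, 6, 7], [2], [4]].
After inserting 5: P = [[1, 5, 7], [2, 6], [4]].
After inserting 3: P = [[1, 3, 7], [2, 5], [4, 6]].

The final insertion tableau P = [[1, 3, 7], [2, 5], [4, 6]] has shape [3, 2, 2].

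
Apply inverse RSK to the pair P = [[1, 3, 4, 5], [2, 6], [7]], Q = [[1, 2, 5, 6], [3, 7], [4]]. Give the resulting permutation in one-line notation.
Reverse the RSK construction: for i from n down to 1, find the cell of Q containing i, remove the entry at that cell from P, and reverse-bump it up through P; the value ejected from row 1 is w(i).

Step i=7: Q has 7 at row 2, column 2; remove 6 from row 2 of P and reverse-bump: 6 enters row 1 and ejects 5. So w(7) = 5. P is now [[1, 3, 4, 6], [2], [7]].
Step i=6: Q has 6 at row 1, column 4; remove that cell from P, ejecting 6. So w(6) = 6. P is now [[1, 3, 4], [2], [7]].
Step i=5: Q has 5 at row 1, column 3; remove that cell from P, ejecting 4. So w(5) = 4. P is now [[1, 3], [2], [7]].
Step i=4: Q has 4 at row 3, column 1; remove 7 from row 3 of P and reverse-bump: 7 enters row 2 and ejects 2; 2 enters row 1 and ejects 1. So w(4) = 1. P is now [[2, 3], [7]].
Step i=3: Q has 3 at row 2, column 1; remove 7 from row 2 of P and reverse-bump: 7 enters row 1 and ejects 3. So w(3) = 3. P is now [[2, 7]].
Step i=2: Q has 2 at row 1, column 2; remove that cell from P, ejecting 7. So w(2) = 7. P is now [[2]].
Step i=1: Q has 1 at row 1, column 1; remove that cell from P, ejecting 2. So w(1) = 2. P is now [].

So w = 2 7 3 1 4 6 5.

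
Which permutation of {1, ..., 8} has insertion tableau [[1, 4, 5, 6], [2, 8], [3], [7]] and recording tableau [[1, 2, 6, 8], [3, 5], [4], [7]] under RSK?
7 8 3 2 4 5 1 6

Reverse the RSK construction: for i from n down to 1, find the cell of Q containing i, remove the entry at that cell from P, and reverse-bump it up through P; the value ejected from row 1 is w(i).

Step i=8: Q has 8 at row 1, column 4; remove that cell from P, ejecting 6. So w(8) = 6. P is now [[1, 4, 5], [2, 8], [3], [7]].
Step i=7: Q has 7 at row 4, column 1; remove 7 from row 4 of P and reverse-bump: 7 enters row 3 and ejects 3; 3 enters row 2 and ejects 2; 2 enters row 1 and ejects 1. So w(7) = 1. P is now [[2, 4, 5], [3, 8], [7]].
Step i=6: Q has 6 at row 1, column 3; remove that cell from P, ejecting 5. So w(6) = 5. P is now [[2, 4], [3, 8], [7]].
Step i=5: Q has 5 at row 2, column 2; remove 8 from row 2 of P and reverse-bump: 8 enters row 1 and ejects 4. So w(5) = 4. P is now [[2, 8], [3], [7]].
Step i=4: Q has 4 at row 3, column 1; remove 7 from row 3 of P and reverse-bump: 7 enters row 2 and ejects 3; 3 enters row 1 and ejects 2. So w(4) = 2. P is now [[3, 8], [7]].
Step i=3: Q has 3 at row 2, column 1; remove 7 from row 2 of P and reverse-bump: 7 enters row 1 and ejects 3. So w(3) = 3. P is now [[7, 8]].
Step i=2: Q has 2 at row 1, column 2; remove that cell from P, ejecting 8. So w(2) = 8. P is now [[7]].
Step i=1: Q has 1 at row 1, column 1; remove that cell from P, ejecting 7. So w(1) = 7. P is now [].

So w = 7 8 3 2 4 5 1 6.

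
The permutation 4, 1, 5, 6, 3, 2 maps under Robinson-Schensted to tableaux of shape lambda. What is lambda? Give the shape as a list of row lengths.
[3, 2, 1]

Row-insert each entry into an empty tableau.

After inserting 4: P = [[4]].
After inserting 1: P = [[1], [4]].
After inserting 5: P = [[1, 5], [4]].
After inserting 6: P = [[1, 5, 6], [4]].
After inserting 3: P = [[1, 3, 6], [4, 5]].
After inserting 2: P = [[1, 2, 6], [3, 5], [4]].

The final insertion tableau P = [[1, 2, 6], [3, 5], [4]] has shape [3, 2, 1].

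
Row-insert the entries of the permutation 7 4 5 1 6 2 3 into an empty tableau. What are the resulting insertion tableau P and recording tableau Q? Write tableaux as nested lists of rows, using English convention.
Insert each entry of the permutation into P by Schensted row insertion, recording in Q the position of each new cell.

Insert 7: appended to row 1. P = [[7]], Q = [[1]].
Insert 4: 4 bumps 7 from row 1; 7 starts row 2. P = [[4], [7]], Q = [[1], [2]].
Insert 5: appended to row 1. P = [[4, 5], [7]], Q = [[1, 3], [2]].
Insert 1: 1 bumps 4 from row 1; 4 bumps 7 from row 2; 7 starts row 3. P = [[1, 5], [4], [7]], Q = [[1, 3], [2], [4]].
Insert 6: appended to row 1. P = [[1, 5, 6], [4], [7]], Q = [[1, 3, 5], [2], [4]].
Insert 2: 2 bumps 5 from row 1; 5 appends to row 2. P = [[1, 2, 6], [4, 5], [7]], Q = [[1, 3, 5], [2, 6], [4]].
Insert 3: 3 bumps 6 from row 1; 6 appends to row 2. P = [[1, 2, 3], [4, 5, 6], [7]], Q = [[1, 3, 5], [2, 6, 7], [4]].

So P = [[1, 2, 3], [4, 5, 6], [7]], Q = [[1, 3, 5], [2, 6, 7], [4]].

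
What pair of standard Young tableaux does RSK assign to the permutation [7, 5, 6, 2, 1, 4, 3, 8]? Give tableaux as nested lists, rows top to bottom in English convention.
P = [[1, 3, 8], [2, 4], [5, 6], [7]], Q = [[1, 3, 8], [2, 6], [4, 7], [5]]

Insert each entry of the permutation into P by Schensted row insertion, recording in Q the position of each new cell.

Insert 7: appended to row 1. P = [[7]], Q = [[1]].
Insert 5: 5 bumps 7 from row 1; 7 starts row 2. P = [[5], [7]], Q = [[1], [2]].
Insert 6: appended to row 1. P = [[5, 6], [7]], Q = [[1, 3], [2]].
Insert 2: 2 bumps 5 from row 1; 5 bumps 7 from row 2; 7 starts row 3. P = [[2, 6], [5], [7]], Q = [[1, 3], [2], [4]].
Insert 1: 1 bumps 2 from row 1; 2 bumps 5 from row 2; 5 bumps 7 from row 3; 7 starts row 4. P = [[1, 6], [2], [5], [7]], Q = [[1, 3], [2], [4], [5]].
Insert 4: 4 bumps 6 from row 1; 6 appends to row 2. P = [[1, 4], [2, 6], [5], [7]], Q = [[1, 3], [2, 6], [4], [5]].
Insert 3: 3 bumps 4 from row 1; 4 bumps 6 from row 2; 6 appends to row 3. P = [[1, 3], [2, 4], [5, 6], [7]], Q = [[1, 3], [2, 6], [4, 7], [5]].
Insert 8: appended to row 1. P = [[1, 3, 8], [2, 4], [5, 6], [7]], Q = [[1, 3, 8], [2, 6], [4, 7], [5]].

So P = [[1, 3, 8], [2, 4], [5, 6], [7]], Q = [[1, 3, 8], [2, 6], [4, 7], [5]].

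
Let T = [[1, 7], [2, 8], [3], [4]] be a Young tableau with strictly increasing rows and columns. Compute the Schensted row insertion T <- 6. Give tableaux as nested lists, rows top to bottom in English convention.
In row 1, 6 replaces 7 (the leftmost entry greater than 6); 7 is bumped to row 2. In row 2, 7 replaces 8 (the leftmost entry greater than 7); 8 is bumped to row 3. 8 is appended to row 3. The new tableau is [[1, 6], [2, 7], [3, 8], [4]].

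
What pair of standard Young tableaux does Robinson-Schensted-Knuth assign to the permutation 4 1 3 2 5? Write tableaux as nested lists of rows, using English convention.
Insert each entry of the permutation into P by Schensted row insertion, recording in Q the position of each new cell.

Insert 4: appended to row 1. P = [[4]].
Insert 1: 1 bumps 4 from row 1; 4 starts row 2. P = [[1], [4]].
Insert 3: appended to row 1. P = [[1, 3], [4]].
Insert 2: 2 bumps 3 from row 1; 3 bumps 4 from row 2; 4 starts row 3. P = [[1, 2], [3], [4]].
Insert 5: appended to row 1. P = [[1, 2, 5], [3], [4]].

So P = [[1, 2, 5], [3], [4]], Q = [[1, 3, 5], [2], [4]].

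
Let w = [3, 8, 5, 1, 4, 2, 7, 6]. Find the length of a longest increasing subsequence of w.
3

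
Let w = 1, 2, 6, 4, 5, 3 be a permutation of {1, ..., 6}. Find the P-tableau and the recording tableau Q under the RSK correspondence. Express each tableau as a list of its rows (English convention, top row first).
Insert each entry of the permutation into P by Schensted row insertion, recording in Q the position of each new cell.

Insert 1: appended to row 1. P = [[1]].
Insert 2: appended to row 1. P = [[1, 2]].
Insert 6: appended to row 1. P = [[1, 2, 6]].
Insert 4: 4 bumps 6 from row 1; 6 starts row 2. P = [[1, 2, 4], [6]].
Insert 5: appended to row 1. P = [[1, 2, 4, 5], [6]].
Insert 3: 3 bumps 4 from row 1; 4 bumps 6 from row 2; 6 starts row 3. P = [[1, 2, 3, 5], [4], [6]].

So P = [[1, 2, 3, 5], [4], [6]], Q = [[1, 2, 3, 5], [4], [6]].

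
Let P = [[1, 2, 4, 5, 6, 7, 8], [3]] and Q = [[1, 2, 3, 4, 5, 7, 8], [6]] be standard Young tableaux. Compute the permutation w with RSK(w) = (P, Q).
1 3 4 5 6 2 7 8

Reverse the RSK construction: for i from n down to 1, find the cell of Q containing i, remove the entry at that cell from P, and reverse-bump it up through P; the value ejected from row 1 is w(i).

Step i=8: Q has 8 at row 1, column 7; remove that cell from P, ejecting 8. So w(8) = 8. P is now [[1, 2, 4, 5, 6, 7], [3]].
Step i=7: Q has 7 at row 1, column 6; remove that cell from P, ejecting 7. So w(7) = 7. P is now [[1, 2, 4, 5, 6], [3]].
Step i=6: Q has 6 at row 2, column 1; remove 3 from row 2 of P and reverse-bump: 3 enters row 1 and ejects 2. So w(6) = 2. P is now [[1, 3, 4, 5, 6]].
Step i=5: Q has 5 at row 1, column 5; remove that cell from P, ejecting 6. So w(5) = 6. P is now [[1, 3, 4, 5]].
Step i=4: Q has 4 at row 1, column 4; remove that cell from P, ejecting 5. So w(4) = 5. P is now [[1, 3, 4]].
Step i=3: Q has 3 at row 1, column 3; remove that cell from P, ejecting 4. So w(3) = 4. P is now [[1, 3]].
Step i=2: Q has 2 at row 1, column 2; remove that cell from P, ejecting 3. So w(2) = 3. P is now [[1]].
Step i=1: Q has 1 at row 1, column 1; remove that cell from P, ejecting 1. So w(1) = 1. P is now [].

So w = 1 3 4 5 6 2 7 8.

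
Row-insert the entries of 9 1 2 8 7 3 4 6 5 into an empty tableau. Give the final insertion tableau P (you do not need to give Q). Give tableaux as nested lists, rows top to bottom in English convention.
P = [[1, 2, 3, 4, 5], [6], [7], [8], [9]]

After inserting 9: P = [[9]].
After inserting 1: P = [[1], [9]].
After inserting 2: P = [[1, 2], [9]].
After inserting 8: P = [[1, 2, 8], [9]].
After inserting 7: P = [[1, 2, 7], [8], [9]].
After inserting 3: P = [[1, 2, 3], [7], [8], [9]].
After inserting 4: P = [[1, 2, 3, 4], [7], [8], [9]].
After inserting 6: P = [[1, 2, 3, 4, 6], [7], [8], [9]].
After inserting 5: P = [[1, 2, 3, 4, 5], [6], [7], [8], [9]].

So P = [[1, 2, 3, 4, 5], [6], [7], [8], [9]].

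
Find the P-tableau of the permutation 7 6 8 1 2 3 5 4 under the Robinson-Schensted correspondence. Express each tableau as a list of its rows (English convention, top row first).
Insert 7: appended to row 1. P = [[7]].
Insert 6: 6 bumps 7 from row 1; 7 starts row 2. P = [[6], [7]].
Insert 8: appended to row 1. P = [[6, 8], [7]].
Insert 1: 1 bumps 6 from row 1; 6 bumps 7 from row 2; 7 starts row 3. P = [[1, 8], [6], [7]].
Insert 2: 2 bumps 8 from row 1; 8 appends to row 2. P = [[1, 2], [6, 8], [7]].
Insert 3: appended to row 1. P = [[1, 2, 3], [6, 8], [7]].
Insert 5: appended to row 1. P = [[1, 2, 3, 5], [6, 8], [7]].
Insert 4: 4 bumps 5 from row 1; 5 bumps 6 from row 2; 6 bumps 7 from row 3; 7 starts row 4. P = [[1, 2, 3, 4], [5, 8], [6], [7]].

So P = [[1, 2, 3, 4], [5, 8], [6], [7]].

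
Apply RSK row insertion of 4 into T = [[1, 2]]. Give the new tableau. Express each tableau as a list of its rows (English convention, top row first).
4 is larger than every entry of row 1, so it is appended to row 1. The new tableau is [[1, 2, 4]].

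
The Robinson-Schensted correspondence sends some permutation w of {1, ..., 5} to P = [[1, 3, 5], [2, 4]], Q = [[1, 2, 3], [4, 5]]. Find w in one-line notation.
Reverse RSK: for i = n, n-1, ..., 1, locate i in Q, remove the corresponding corner cell from P, and reverse-bump its entry up through P; the value ejected from row 1 is w(i).

So w = 2 4 5 1 3.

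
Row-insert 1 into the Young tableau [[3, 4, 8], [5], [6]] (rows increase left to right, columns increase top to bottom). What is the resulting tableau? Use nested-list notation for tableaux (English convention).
[[1, 4, 8], [3], [5], [6]]

In row 1, 1 replaces 3 (the leftmost entry greater than 1); 3 is bumped to row 2. In row 2, 3 replaces 5 (the leftmost entry greater than 3); 5 is bumped to row 3. In row 3, 5 replaces 6 (the leftmost entry greater than 5); 6 is bumped to row 4. 6 starts a new row 4. The new tableau is [[1, 4, 8], [3], [5], [6]].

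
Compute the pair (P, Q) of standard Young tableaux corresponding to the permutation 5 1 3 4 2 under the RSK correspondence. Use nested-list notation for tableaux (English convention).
Insert each entry of the permutation into P by Schensted row insertion, recording in Q the position of each new cell.

Insert 5: appended to row 1. P = [[5]].
Insert 1: 1 bumps 5 from row 1; 5 starts row 2. P = [[1], [5]].
Insert 3: appended to row 1. P = [[1, 3], [5]].
Insert 4: appended to row 1. P = [[1, 3, 4], [5]].
Insert 2: 2 bumps 3 from row 1; 3 bumps 5 from row 2; 5 starts row 3. P = [[1, 2, 4], [3], [5]].

So P = [[1, 2, 4], [3], [5]], Q = [[1, 3, 4], [2], [5]].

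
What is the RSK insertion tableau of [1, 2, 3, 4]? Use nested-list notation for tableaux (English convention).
P = [[1, 2, 3, 4]]

Insert 1: appended to row 1. P = [[1]].
Insert 2: appended to row 1. P = [[1, 2]].
Insert 3: appended to row 1. P = [[1, 2, 3]].
Insert 4: appended to row 1. P = [[1, 2, 3, 4]].

So P = [[1, 2, 3, 4]].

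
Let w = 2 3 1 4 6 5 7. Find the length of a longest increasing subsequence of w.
5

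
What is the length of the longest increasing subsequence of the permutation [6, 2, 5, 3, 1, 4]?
3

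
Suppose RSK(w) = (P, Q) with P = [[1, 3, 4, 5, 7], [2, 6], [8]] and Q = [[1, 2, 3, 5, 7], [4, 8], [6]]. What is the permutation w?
Reverse the RSK construction: for i from n down to 1, find the cell of Q containing i, remove the entry at that cell from P, and reverse-bump it up through P; the value ejected from row 1 is w(i).

Step i=8: Q has 8 at row 2, column 2; remove 6 from row 2 of P and reverse-bump: 6 enters row 1 and ejects 5. So w(8) = 5. P is now [[1, 3, 4, 6, 7], [2], [8]].
Step i=7: Q has 7 at row 1, column 5; remove that cell from P, ejecting 7. So w(7) = 7. P is now [[1, 3, 4, 6], [2], [8]].
Step i=6: Q has 6 at row 3, column 1; remove 8 from row 3 of P and reverse-bump: 8 enters row 2 and ejects 2; 2 enters row 1 and ejects 1. So w(6) = 1. P is now [[2, 3, 4, 6], [8]].
Step i=5: Q has 5 at row 1, column 4; remove that cell from P, ejecting 6. So w(5) = 6. P is now [[2, 3, 4], [8]].
Step i=4: Q has 4 at row 2, column 1; remove 8 from row 2 of P and reverse-bump: 8 enters row 1 and ejects 4. So w(4) = 4. P is now [[2, 3, 8]].
Step i=3: Q has 3 at row 1, column 3; remove that cell from P, ejecting 8. So w(3) = 8. P is now [[2, 3]].
Step i=2: Q has 2 at row 1, column 2; remove that cell from P, ejecting 3. So w(2) = 3. P is now [[2]].
Step i=1: Q has 1 at row 1, column 1; remove that cell from P, ejecting 2. So w(1) = 2. P is now [].

So w = 2 3 8 4 6 1 7 5.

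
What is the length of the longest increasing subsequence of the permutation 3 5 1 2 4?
3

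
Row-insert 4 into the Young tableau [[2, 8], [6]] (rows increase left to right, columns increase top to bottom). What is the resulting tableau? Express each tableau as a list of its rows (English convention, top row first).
[[2, 4], [6, 8]]

In row 1, 4 replaces 8 (the leftmost entry greater than 4); 8 is bumped to row 2. 8 is appended to row 2. The new tableau is [[2, 4], [6, 8]].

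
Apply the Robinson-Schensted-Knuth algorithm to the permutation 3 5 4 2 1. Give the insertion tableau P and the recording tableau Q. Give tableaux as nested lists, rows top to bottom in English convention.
Insert each entry of the permutation into P by Schensted row insertion, recording in Q the position of each new cell.

After inserting 3: P = [[3]].
After inserting 5: P = [[3, 5]].
After inserting 4: P = [[3, 4], [5]].
After inserting 2: P = [[2, 4], [3], [5]].
After inserting 1: P = [[1, 4], [2], [3], [5]].

So P = [[1, 4], [2], [3], [5]], Q = [[1, 2], [3], [4], [5]].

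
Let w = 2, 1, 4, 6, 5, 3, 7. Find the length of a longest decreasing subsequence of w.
3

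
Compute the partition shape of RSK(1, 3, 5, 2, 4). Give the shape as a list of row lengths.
[3, 2]

Row-insert each entry into an empty tableau.

After inserting 1: P = [[1]].
After inserting 3: P = [[1, 3]].
After inserting 5: P = [[1, 3, 5]].
After inserting 2: P = [[1, 2, 5], [3]].
After inserting 4: P = [[1, 2, 4], [3, 5]].

The final insertion tableau P = [[1, 2, 4], [3, 5]] has shape [3, 2].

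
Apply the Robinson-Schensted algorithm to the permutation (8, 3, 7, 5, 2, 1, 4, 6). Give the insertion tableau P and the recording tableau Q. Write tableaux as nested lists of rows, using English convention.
Insert each entry of the permutation into P by Schensted row insertion, recording in Q the position of each new cell.

Insert 8: appended to row 1. P = [[8]], Q = [[1]].
Insert 3: 3 bumps 8 from row 1; 8 starts row 2. P = [[3], [8]], Q = [[1], [2]].
Insert 7: appended to row 1. P = [[3, 7], [8]], Q = [[1, 3], [2]].
Insert 5: 5 bumps 7 from row 1; 7 bumps 8 from row 2; 8 starts row 3. P = [[3, 5], [7], [8]], Q = [[1, 3], [2], [4]].
Insert 2: 2 bumps 3 from row 1; 3 bumps 7 from row 2; 7 bumps 8 from row 3; 8 starts row 4. P = [[2, 5], [3], [7], [8]], Q = [[1, 3], [2], [4], [5]].
Insert 1: 1 bumps 2 from row 1; 2 bumps 3 from row 2; 3 bumps 7 from row 3; 7 bumps 8 from row 4; 8 starts row 5. P = [[1, 5], [2], [3], [7], [8]], Q = [[1, 3], [2], [4], [5], [6]].
Insert 4: 4 bumps 5 from row 1; 5 appends to row 2. P = [[1, 4], [2, 5], [3], [7], [8]], Q = [[1, 3], [2, 7], [4], [5], [6]].
Insert 6: appended to row 1. P = [[1, 4, 6], [2, 5], [3], [7], [8]], Q = [[1, 3, 8], [2, 7], [4], [5], [6]].

So P = [[1, 4, 6], [2, 5], [3], [7], [8]], Q = [[1, 3, 8], [2, 7], [4], [5], [6]].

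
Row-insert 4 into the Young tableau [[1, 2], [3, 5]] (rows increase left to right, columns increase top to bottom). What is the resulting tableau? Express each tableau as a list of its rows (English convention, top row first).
[[1, 2, 4], [3, 5]]

4 is larger than every entry of row 1, so it is appended to row 1. The new tableau is [[1, 2, 4], [3, 5]].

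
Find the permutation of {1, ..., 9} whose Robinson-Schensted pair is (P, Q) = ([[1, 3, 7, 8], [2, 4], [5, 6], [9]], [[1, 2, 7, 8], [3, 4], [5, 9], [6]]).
5 9 2 6 4 1 7 8 3

Reverse the RSK construction: for i from n down to 1, find the cell of Q containing i, remove the entry at that cell from P, and reverse-bump it up through P; the value ejected from row 1 is w(i).

Step i=9: Q has 9 at row 3, column 2; remove 6 from row 3 of P and reverse-bump: 6 enters row 2 and ejects 4; 4 enters row 1 and ejects 3. So w(9) = 3. P is now [[1, 4, 7, 8], [2, 6], [5], [9]].
Step i=8: Q has 8 at row 1, column 4; remove that cell from P, ejecting 8. So w(8) = 8. P is now [[1, 4, 7], [2, 6], [5], [9]].
Step i=7: Q has 7 at row 1, column 3; remove that cell from P, ejecting 7. So w(7) = 7. P is now [[1, 4], [2, 6], [5], [9]].
Step i=6: Q has 6 at row 4, column 1; remove 9 from row 4 of P and reverse-bump: 9 enters row 3 and ejects 5; 5 enters row 2 and ejects 2; 2 enters row 1 and ejects 1. So w(6) = 1. P is now [[2, 4], [5, 6], [9]].
Step i=5: Q has 5 at row 3, column 1; remove 9 from row 3 of P and reverse-bump: 9 enters row 2 and ejects 6; 6 enters row 1 and ejects 4. So w(5) = 4. P is now [[2, 6], [5, 9]].
Step i=4: Q has 4 at row 2, column 2; remove 9 from row 2 of P and reverse-bump: 9 enters row 1 and ejects 6. So w(4) = 6. P is now [[2, 9], [5]].
Step i=3: Q has 3 at row 2, column 1; remove 5 from row 2 of P and reverse-bump: 5 enters row 1 and ejects 2. So w(3) = 2. P is now [[5, 9]].
Step i=2: Q has 2 at row 1, column 2; remove that cell from P, ejecting 9. So w(2) = 9. P is now [[5]].
Step i=1: Q has 1 at row 1, column 1; remove that cell from P, ejecting 5. So w(1) = 5. P is now [].

So w = 5 9 2 6 4 1 7 8 3.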